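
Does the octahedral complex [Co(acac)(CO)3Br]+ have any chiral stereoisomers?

no

The six octahedral sites form three mutually perpendicular trans pairs.
Each acac is bidentate and must span two cis positions.
Systematic placement gives 2 geometric isomers: CO fac; CO mer.
Each arrangement has an internal mirror plane or centre of symmetry, so none is chiral.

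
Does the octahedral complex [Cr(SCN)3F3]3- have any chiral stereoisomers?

In an octahedral complex each vertex has one trans partner and four cis neighbours.
Working through the distinct placements yields 2 geometric isomers: SCN mer; SCN fac.
Each arrangement has an internal mirror plane or centre of symmetry, so none is chiral.

no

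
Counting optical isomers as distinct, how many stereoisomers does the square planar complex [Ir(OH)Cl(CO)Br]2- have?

In a square planar complex each vertex has one trans partner and two cis neighbours.
The distinct arrangements are (3 in all): (Br/Cl trans, CO/OH trans); (Br/OH trans, CO/Cl trans); (Br/CO trans, Cl/OH trans).
Each arrangement has an internal mirror plane or centre of symmetry, so none is chiral.

3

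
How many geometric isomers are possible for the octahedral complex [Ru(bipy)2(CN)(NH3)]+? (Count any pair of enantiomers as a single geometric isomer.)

2

The six octahedral sites form three mutually perpendicular trans pairs.
Each bipy is bidentate and must span two cis positions.
There are 2 geometric isomers: CN and NH3 mutually trans; CN and NH3 mutually cis (chiral).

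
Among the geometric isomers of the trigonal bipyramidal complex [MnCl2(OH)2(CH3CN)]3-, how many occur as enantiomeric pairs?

A trigonal bipyramid has two axial and three equatorial sites, which are chemically inequivalent.
Placing the ligands in turn and identifying arrangements related by rotation or reflection leaves 5 distinct geometric isomers.
One of these lacks any improper symmetry element and so occurs as an enantiomeric pair, giving 5 + 1 = 6 stereoisomers in total.

1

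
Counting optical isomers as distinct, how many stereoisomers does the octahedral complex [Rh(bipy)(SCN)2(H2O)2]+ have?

4

An octahedron has six vertices in three trans pairs; every non-trans pair is cis.
Each bipy is bidentate and must span two cis positions.
There are 3 geometric isomers: SCN cis, H2O trans; SCN cis, H2O cis (chiral); SCN trans, H2O cis.
One of these lacks any improper symmetry element and so occurs as an enantiomeric pair, giving 3 + 1 = 4 stereoisomers in total.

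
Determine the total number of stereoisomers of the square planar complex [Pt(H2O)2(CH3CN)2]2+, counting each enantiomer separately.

A square has two trans pairs of vertices; adjacent vertices are cis.
The distinct arrangements are (2 in all): H2O cis; H2O trans.
Each arrangement has an internal mirror plane or centre of symmetry, so none is chiral.

2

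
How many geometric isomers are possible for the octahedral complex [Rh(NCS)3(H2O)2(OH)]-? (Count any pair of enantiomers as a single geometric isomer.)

Working through the distinct placements yields 3 geometric isomers: NCS mer, H2O trans; NCS fac, H2O cis; NCS mer, H2O cis.

3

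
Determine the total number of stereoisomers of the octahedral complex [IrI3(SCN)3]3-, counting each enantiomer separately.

2

The six octahedral sites form three mutually perpendicular trans pairs.
There are 2 geometric isomers: I mer; I fac.
Each arrangement has an internal mirror plane or centre of symmetry, so none is chiral.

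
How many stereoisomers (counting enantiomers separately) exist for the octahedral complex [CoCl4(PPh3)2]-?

The six octahedral sites form three mutually perpendicular trans pairs.
Working through the distinct placements yields 2 geometric isomers: PPh3 trans; PPh3 cis.
Each arrangement has an internal mirror plane or centre of symmetry, so none is chiral.

2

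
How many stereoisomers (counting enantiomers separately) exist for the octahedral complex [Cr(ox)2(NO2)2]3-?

An octahedron has six vertices in three trans pairs; every non-trans pair is cis.
Each ox is bidentate and must span two cis positions.
The distinct arrangements are (2 in all): NO2 trans; NO2 cis (chiral).
One of these lacks any improper symmetry element and so occurs as an enantiomeric pair, giving 2 + 1 = 3 stereoisomers in total.

3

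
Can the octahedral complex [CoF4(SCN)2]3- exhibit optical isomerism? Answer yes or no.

no

There are 2 geometric isomers: SCN trans; SCN cis.
Each arrangement has an internal mirror plane or centre of symmetry, so none is chiral.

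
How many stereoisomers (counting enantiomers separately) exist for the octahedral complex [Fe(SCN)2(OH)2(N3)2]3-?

6

An octahedron has six vertices in three trans pairs; every non-trans pair is cis.
There are 5 geometric isomers: SCN trans, OH trans, N3 trans; SCN cis, OH cis, N3 trans; SCN trans, OH cis, N3 cis; SCN cis, OH cis, N3 cis (chiral); SCN cis, OH trans, N3 cis.
One of these lacks any improper symmetry element and so occurs as an enantiomeric pair, giving 5 + 1 = 6 stereoisomers in total.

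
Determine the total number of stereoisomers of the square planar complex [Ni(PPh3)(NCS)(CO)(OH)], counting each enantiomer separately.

In a square planar complex each vertex has one trans partner and two cis neighbours.
Working through the distinct placements yields 3 geometric isomers: (CO/OH trans, NCS/PPh3 trans); (CO/PPh3 trans, NCS/OH trans); (CO/NCS trans, OH/PPh3 trans).
Each arrangement has an internal mirror plane or centre of symmetry, so none is chiral.

3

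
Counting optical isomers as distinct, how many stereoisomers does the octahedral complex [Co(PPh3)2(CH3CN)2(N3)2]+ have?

Working through the distinct placements yields 5 geometric isomers: PPh3 trans, CH3CN trans, N3 trans; PPh3 cis, CH3CN trans, N3 cis; PPh3 trans, CH3CN cis, N3 cis; PPh3 cis, CH3CN cis, N3 cis (chiral); PPh3 cis, CH3CN cis, N3 trans.
One of these lacks any improper symmetry element and so occurs as an enantiomeric pair, giving 5 + 1 = 6 stereoisomers in total.

6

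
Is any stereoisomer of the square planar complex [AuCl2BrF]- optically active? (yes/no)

no

A square has two trans pairs of vertices; adjacent vertices are cis.
The distinct arrangements are (2 in all): Cl cis; Cl trans.
Each arrangement has an internal mirror plane or centre of symmetry, so none is chiral.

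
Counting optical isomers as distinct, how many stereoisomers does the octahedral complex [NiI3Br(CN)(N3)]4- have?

An octahedron has six vertices in three trans pairs; every non-trans pair is cis.
The distinct arrangements are (4 in all): I mer (3 arrangements); I fac (chiral).
One of these lacks any improper symmetry element and so occurs as an enantiomeric pair, giving 4 + 1 = 5 stereoisomers in total.

5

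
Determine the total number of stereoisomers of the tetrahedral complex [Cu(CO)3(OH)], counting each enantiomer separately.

Only one geometric arrangement is possible.

1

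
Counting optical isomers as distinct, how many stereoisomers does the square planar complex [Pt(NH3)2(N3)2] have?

2

There are 2 geometric isomers: NH3 cis; NH3 trans.
Each arrangement has an internal mirror plane or centre of symmetry, so none is chiral.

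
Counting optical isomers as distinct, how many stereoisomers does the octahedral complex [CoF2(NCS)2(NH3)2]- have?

The six octahedral sites form three mutually perpendicular trans pairs.
Systematic placement gives 5 geometric isomers: F trans, NCS trans, NH3 trans; F trans, NCS cis, NH3 cis; F cis, NCS cis, NH3 trans; F cis, NCS cis, NH3 cis (chiral); F cis, NCS trans, NH3 cis.
One of these lacks any improper symmetry element and so occurs as an enantiomeric pair, giving 5 + 1 = 6 stereoisomers in total.

6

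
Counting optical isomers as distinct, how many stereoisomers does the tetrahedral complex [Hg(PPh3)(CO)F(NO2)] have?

Only one geometric arrangement is possible; it has no improper symmetry element, so it exists as a pair of enantiomers (2 stereoisomers).

2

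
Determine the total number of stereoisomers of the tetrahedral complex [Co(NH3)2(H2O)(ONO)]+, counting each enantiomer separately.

Only one geometric arrangement is possible.

1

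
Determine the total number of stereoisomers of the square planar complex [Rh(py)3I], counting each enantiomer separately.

1

In a square planar complex each vertex has one trans partner and two cis neighbours.
Only one geometric arrangement is possible.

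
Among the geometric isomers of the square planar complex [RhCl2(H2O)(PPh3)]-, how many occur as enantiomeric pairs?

In a square planar complex each vertex has one trans partner and two cis neighbours.
There are 2 geometric isomers: Cl cis; Cl trans.
Each arrangement has an internal mirror plane or centre of symmetry, so none is chiral.

0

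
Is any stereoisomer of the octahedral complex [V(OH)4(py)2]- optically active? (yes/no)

An octahedron has six vertices in three trans pairs; every non-trans pair is cis.
Systematic placement gives 2 geometric isomers: py trans; py cis.
Each arrangement has an internal mirror plane or centre of symmetry, so none is chiral.

no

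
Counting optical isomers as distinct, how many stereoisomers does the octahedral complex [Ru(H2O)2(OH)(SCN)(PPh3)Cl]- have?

An octahedron has six vertices in three trans pairs; every non-trans pair is cis.
Exhaustive case analysis gives 9 geometric isomers.
Of these, 6 lack any improper symmetry element and so occur as enantiomeric pairs, giving 9 + 6 = 15 stereoisomers in total.

15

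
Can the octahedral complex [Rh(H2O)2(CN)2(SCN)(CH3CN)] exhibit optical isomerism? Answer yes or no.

yes

The six octahedral sites form three mutually perpendicular trans pairs.
Working through the distinct placements yields 6 geometric isomers: H2O cis, CN cis (3 arrangements, 2 chiral); H2O trans, CN cis; H2O cis, CN trans; H2O trans, CN trans.
Of these, 2 lack any improper symmetry element and so occur as enantiomeric pairs, giving 6 + 2 = 8 stereoisomers in total.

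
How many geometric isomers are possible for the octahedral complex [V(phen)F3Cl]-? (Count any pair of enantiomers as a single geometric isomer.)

An octahedron has six vertices in three trans pairs; every non-trans pair is cis.
Each phen is bidentate and must span two cis positions.
The distinct arrangements are (2 in all): F fac; F mer.

2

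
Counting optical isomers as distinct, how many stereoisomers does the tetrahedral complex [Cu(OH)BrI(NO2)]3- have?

2

Only one geometric arrangement is possible; it has no improper symmetry element, so it exists as a pair of enantiomers (2 stereoisomers).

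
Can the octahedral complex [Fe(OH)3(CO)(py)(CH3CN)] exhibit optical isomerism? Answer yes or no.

An octahedron has six vertices in three trans pairs; every non-trans pair is cis.
There are 4 geometric isomers: OH mer (3 arrangements); OH fac (chiral).
One of these lacks any improper symmetry element and so occurs as an enantiomeric pair, giving 4 + 1 = 5 stereoisomers in total.

yes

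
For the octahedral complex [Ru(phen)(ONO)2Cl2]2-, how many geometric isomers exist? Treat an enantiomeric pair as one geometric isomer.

Each phen is bidentate and must span two cis positions.
Systematic placement gives 3 geometric isomers: ONO cis, Cl trans; ONO cis, Cl cis (chiral); ONO trans, Cl cis.

3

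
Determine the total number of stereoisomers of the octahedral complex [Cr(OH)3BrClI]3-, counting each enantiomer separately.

5

Systematic placement gives 4 geometric isomers: OH mer (3 arrangements); OH fac (chiral).
One of these lacks any improper symmetry element and so occurs as an enantiomeric pair, giving 4 + 1 = 5 stereoisomers in total.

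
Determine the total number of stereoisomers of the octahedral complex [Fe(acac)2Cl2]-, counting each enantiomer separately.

3

An octahedron has six vertices in three trans pairs; every non-trans pair is cis.
Each acac is bidentate and must span two cis positions.
There are 2 geometric isomers: Cl trans; Cl cis (chiral).
One of these lacks any improper symmetry element and so occurs as an enantiomeric pair, giving 2 + 1 = 3 stereoisomers in total.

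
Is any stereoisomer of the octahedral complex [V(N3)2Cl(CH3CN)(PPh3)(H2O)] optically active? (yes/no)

In an octahedral complex each vertex has one trans partner and four cis neighbours.
Placing the ligands in turn and identifying arrangements related by rotation or reflection leaves 9 distinct geometric isomers.
Of these, 6 lack any improper symmetry element and so occur as enantiomeric pairs, giving 9 + 6 = 15 stereoisomers in total.

yes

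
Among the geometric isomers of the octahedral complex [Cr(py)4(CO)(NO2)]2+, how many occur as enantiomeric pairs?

In an octahedral complex each vertex has one trans partner and four cis neighbours.
There are 2 geometric isomers: CO and NO2 mutually trans; CO and NO2 mutually cis.
Each arrangement has an internal mirror plane or centre of symmetry, so none is chiral.

0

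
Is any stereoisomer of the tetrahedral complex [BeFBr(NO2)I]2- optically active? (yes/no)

yes

In a tetrahedral complex all four positions are equivalent and every pair of ligands is adjacent — there is no cis/trans distinction.
Only one geometric arrangement is possible; it has no improper symmetry element, so it exists as a pair of enantiomers (2 stereoisomers).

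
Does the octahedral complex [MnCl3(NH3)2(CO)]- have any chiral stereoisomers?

An octahedron has six vertices in three trans pairs; every non-trans pair is cis.
Working through the distinct placements yields 3 geometric isomers: Cl mer, NH3 trans; Cl fac, NH3 cis; Cl mer, NH3 cis.
Each arrangement has an internal mirror plane or centre of symmetry, so none is chiral.

no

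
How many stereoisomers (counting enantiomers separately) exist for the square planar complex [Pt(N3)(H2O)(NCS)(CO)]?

3

In a square planar complex each vertex has one trans partner and two cis neighbours.
The distinct arrangements are (3 in all): (CO/N3 trans, H2O/NCS trans); (CO/NCS trans, H2O/N3 trans); (CO/H2O trans, N3/NCS trans).
Each arrangement has an internal mirror plane or centre of symmetry, so none is chiral.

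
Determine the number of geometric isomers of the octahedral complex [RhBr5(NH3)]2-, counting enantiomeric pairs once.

The six octahedral sites form three mutually perpendicular trans pairs.
Only one geometric arrangement is possible.

1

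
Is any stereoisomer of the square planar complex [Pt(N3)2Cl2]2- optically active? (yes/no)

no

In a square planar complex each vertex has one trans partner and two cis neighbours.
Systematic placement gives 2 geometric isomers: N3 cis; N3 trans.
Each arrangement has an internal mirror plane or centre of symmetry, so none is chiral.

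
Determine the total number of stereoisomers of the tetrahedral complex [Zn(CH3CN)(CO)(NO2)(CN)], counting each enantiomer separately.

2

Only one geometric arrangement is possible; it has no improper symmetry element, so it exists as a pair of enantiomers (2 stereoisomers).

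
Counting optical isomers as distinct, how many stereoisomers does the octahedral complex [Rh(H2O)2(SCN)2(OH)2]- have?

6

There are 5 geometric isomers: H2O trans, SCN trans, OH trans; H2O trans, SCN cis, OH cis; H2O cis, SCN trans, OH cis; H2O cis, SCN cis, OH cis (chiral); H2O cis, SCN cis, OH trans.
One of these lacks any improper symmetry element and so occurs as an enantiomeric pair, giving 5 + 1 = 6 stereoisomers in total.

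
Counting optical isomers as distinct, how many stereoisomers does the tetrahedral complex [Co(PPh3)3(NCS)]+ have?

All four vertices of a tetrahedron are equivalent and mutually adjacent, so cis/trans isomerism cannot arise.
Only one geometric arrangement is possible.

1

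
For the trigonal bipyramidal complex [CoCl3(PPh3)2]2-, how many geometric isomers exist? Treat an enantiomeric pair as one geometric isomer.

A trigonal bipyramid has two axial and three equatorial sites, which are chemically inequivalent.
Working through the distinct placements yields 3 geometric isomers: PPh3 both equatorial; PPh3 one axial, one equatorial; PPh3 both axial.

3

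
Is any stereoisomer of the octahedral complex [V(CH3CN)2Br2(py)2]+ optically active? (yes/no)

In an octahedral complex each vertex has one trans partner and four cis neighbours.
There are 5 geometric isomers: CH3CN trans, Br trans, py trans; CH3CN cis, Br trans, py cis; CH3CN cis, Br cis, py trans; CH3CN cis, Br cis, py cis (chiral); CH3CN trans, Br cis, py cis.
One of these lacks any improper symmetry element and so occurs as an enantiomeric pair, giving 5 + 1 = 6 stereoisomers in total.

yes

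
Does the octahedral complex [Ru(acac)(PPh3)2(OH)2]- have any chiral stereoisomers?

yes

The six octahedral sites form three mutually perpendicular trans pairs.
Each acac is bidentate and must span two cis positions.
Systematic placement gives 3 geometric isomers: PPh3 cis, OH trans; PPh3 cis, OH cis (chiral); PPh3 trans, OH cis.
One of these lacks any improper symmetry element and so occurs as an enantiomeric pair, giving 3 + 1 = 4 stereoisomers in total.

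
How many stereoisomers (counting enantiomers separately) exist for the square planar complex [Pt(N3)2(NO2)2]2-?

A square has two trans pairs of vertices; adjacent vertices are cis.
The distinct arrangements are (2 in all): N3 cis; N3 trans.
Each arrangement has an internal mirror plane or centre of symmetry, so none is chiral.

2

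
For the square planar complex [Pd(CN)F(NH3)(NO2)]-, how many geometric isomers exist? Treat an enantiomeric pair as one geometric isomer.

A square has two trans pairs of vertices; adjacent vertices are cis.
There are 3 geometric isomers: (CN/NH3 trans, F/NO2 trans); (CN/NO2 trans, F/NH3 trans); (CN/F trans, NH3/NO2 trans).

3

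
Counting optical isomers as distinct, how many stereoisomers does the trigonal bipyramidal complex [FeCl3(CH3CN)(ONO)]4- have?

In a trigonal bipyramid the two axial positions differ from the three equatorial ones.
The distinct arrangements are (4 in all): CH3CN axial, ONO equatorial; CH3CN axial, ONO axial; CH3CN equatorial, ONO equatorial; CH3CN equatorial, ONO axial.
Each arrangement has an internal mirror plane or centre of symmetry, so none is chiral.

4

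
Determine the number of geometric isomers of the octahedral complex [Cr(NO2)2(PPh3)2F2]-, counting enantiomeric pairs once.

5

The six octahedral sites form three mutually perpendicular trans pairs.
The distinct arrangements are (5 in all): NO2 trans, PPh3 trans, F trans; NO2 cis, PPh3 cis, F trans; NO2 cis, PPh3 trans, F cis; NO2 cis, PPh3 cis, F cis (chiral); NO2 trans, PPh3 cis, F cis.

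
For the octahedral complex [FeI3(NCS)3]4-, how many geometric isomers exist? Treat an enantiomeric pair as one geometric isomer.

The six octahedral sites form three mutually perpendicular trans pairs.
Working through the distinct placements yields 2 geometric isomers: I mer; I fac.

2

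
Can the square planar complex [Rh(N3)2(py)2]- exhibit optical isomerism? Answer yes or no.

In a square planar complex each vertex has one trans partner and two cis neighbours.
Working through the distinct placements yields 2 geometric isomers: N3 cis; N3 trans.
Each arrangement has an internal mirror plane or centre of symmetry, so none is chiral.

no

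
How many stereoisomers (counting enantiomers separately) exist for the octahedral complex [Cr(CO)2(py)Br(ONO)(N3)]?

15

The six octahedral sites form three mutually perpendicular trans pairs.
Systematic enumeration (placing each ligand type in turn and discarding arrangements equivalent by rotation or reflection) gives 9 geometric isomers.
Of these, 6 lack any improper symmetry element and so occur as enantiomeric pairs, giving 9 + 6 = 15 stereoisomers in total.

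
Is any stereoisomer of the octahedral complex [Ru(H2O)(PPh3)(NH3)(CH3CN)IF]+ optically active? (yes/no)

yes

In an octahedral complex each vertex has one trans partner and four cis neighbours.
Systematic enumeration (placing each ligand type in turn and discarding arrangements equivalent by rotation or reflection) gives 15 geometric isomers.
Of these, 15 lack any improper symmetry element and so occur as enantiomeric pairs, giving 15 + 15 = 30 stereoisomers in total.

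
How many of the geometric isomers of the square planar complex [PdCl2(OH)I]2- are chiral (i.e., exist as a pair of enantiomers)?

0

A square has two trans pairs of vertices; adjacent vertices are cis.
The distinct arrangements are (2 in all): Cl cis; Cl trans.
Each arrangement has an internal mirror plane or centre of symmetry, so none is chiral.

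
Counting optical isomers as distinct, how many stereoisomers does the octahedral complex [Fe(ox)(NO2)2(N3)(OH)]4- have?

6

In an octahedral complex each vertex has one trans partner and four cis neighbours.
Each ox is bidentate and must span two cis positions.
Systematic placement gives 4 geometric isomers: NO2 cis (3 arrangements, 2 chiral); NO2 trans.
Of these, 2 lack any improper symmetry element and so occur as enantiomeric pairs, giving 4 + 2 = 6 stereoisomers in total.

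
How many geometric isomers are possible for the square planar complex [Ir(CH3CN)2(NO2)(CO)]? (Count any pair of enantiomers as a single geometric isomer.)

A square has two trans pairs of vertices; adjacent vertices are cis.
Systematic placement gives 2 geometric isomers: CH3CN cis; CH3CN trans.

2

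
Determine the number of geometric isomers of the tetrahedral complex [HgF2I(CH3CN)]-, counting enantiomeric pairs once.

All four vertices of a tetrahedron are equivalent and mutually adjacent, so cis/trans isomerism cannot arise.
Only one geometric arrangement is possible.

1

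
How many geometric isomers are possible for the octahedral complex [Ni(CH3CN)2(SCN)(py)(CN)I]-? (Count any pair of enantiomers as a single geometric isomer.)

9

The six octahedral sites form three mutually perpendicular trans pairs.
Placing the ligands in turn and identifying arrangements related by rotation or reflection leaves 9 distinct geometric isomers.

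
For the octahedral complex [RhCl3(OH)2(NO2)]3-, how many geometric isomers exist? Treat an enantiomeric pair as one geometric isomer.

The six octahedral sites form three mutually perpendicular trans pairs.
Working through the distinct placements yields 3 geometric isomers: Cl mer, OH trans; Cl mer, OH cis; Cl fac, OH cis.

3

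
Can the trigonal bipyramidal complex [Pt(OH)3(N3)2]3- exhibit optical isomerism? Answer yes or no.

In a trigonal bipyramid the two axial positions differ from the three equatorial ones.
The distinct arrangements are (3 in all): N3 both axial; N3 one axial, one equatorial; N3 both equatorial.
Each arrangement has an internal mirror plane or centre of symmetry, so none is chiral.

no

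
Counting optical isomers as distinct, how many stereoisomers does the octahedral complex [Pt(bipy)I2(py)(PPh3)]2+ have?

The six octahedral sites form three mutually perpendicular trans pairs.
Each bipy is bidentate and must span two cis positions.
The distinct arrangements are (4 in all): I trans; I cis (3 arrangements, 2 chiral).
Of these, 2 lack any improper symmetry element and so occur as enantiomeric pairs, giving 4 + 2 = 6 stereoisomers in total.

6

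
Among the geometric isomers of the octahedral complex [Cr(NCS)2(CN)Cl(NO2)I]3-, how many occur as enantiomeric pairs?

6

The six octahedral sites form three mutually perpendicular trans pairs.
Systematic enumeration (placing each ligand type in turn and discarding arrangements equivalent by rotation or reflection) gives 9 geometric isomers.
Of these, 6 lack any improper symmetry element and so occur as enantiomeric pairs, giving 9 + 6 = 15 stereoisomers in total.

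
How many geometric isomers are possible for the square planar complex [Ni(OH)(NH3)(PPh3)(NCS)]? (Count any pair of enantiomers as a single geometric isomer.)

3

Working through the distinct placements yields 3 geometric isomers: (NCS/OH trans, NH3/PPh3 trans); (NCS/PPh3 trans, NH3/OH trans); (NCS/NH3 trans, OH/PPh3 trans).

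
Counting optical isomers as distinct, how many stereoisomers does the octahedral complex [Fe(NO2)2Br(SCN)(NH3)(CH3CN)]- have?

In an octahedral complex each vertex has one trans partner and four cis neighbours.
Placing the ligands in turn and identifying arrangements related by rotation or reflection leaves 9 distinct geometric isomers.
Of these, 6 lack any improper symmetry element and so occur as enantiomeric pairs, giving 9 + 6 = 15 stereoisomers in total.

15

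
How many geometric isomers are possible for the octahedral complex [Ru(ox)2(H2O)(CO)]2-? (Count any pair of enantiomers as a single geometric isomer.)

An octahedron has six vertices in three trans pairs; every non-trans pair is cis.
Each ox is bidentate and must span two cis positions.
The distinct arrangements are (2 in all): H2O and CO mutually trans; H2O and CO mutually cis (chiral).

2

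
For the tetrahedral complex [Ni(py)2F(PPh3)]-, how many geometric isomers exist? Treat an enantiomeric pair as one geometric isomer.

All four vertices of a tetrahedron are equivalent and mutually adjacent, so cis/trans isomerism cannot arise.
Only one geometric arrangement is possible.

1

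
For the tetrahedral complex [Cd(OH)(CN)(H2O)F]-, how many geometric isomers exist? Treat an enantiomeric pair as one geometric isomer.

In a tetrahedral complex all four positions are equivalent and every pair of ligands is adjacent — there is no cis/trans distinction.
Only one geometric arrangement is possible; it has no improper symmetry element, so it exists as a pair of enantiomers (2 stereoisomers).

1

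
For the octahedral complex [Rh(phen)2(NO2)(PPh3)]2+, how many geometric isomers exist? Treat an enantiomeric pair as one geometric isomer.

2

The six octahedral sites form three mutually perpendicular trans pairs.
Each phen is bidentate and must span two cis positions.
Working through the distinct placements yields 2 geometric isomers: NO2 and PPh3 mutually trans; NO2 and PPh3 mutually cis (chiral).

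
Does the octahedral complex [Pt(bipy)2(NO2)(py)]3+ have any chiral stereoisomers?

yes

Each bipy is bidentate and must span two cis positions.
Working through the distinct placements yields 2 geometric isomers: NO2 and py mutually cis (chiral); NO2 and py mutually trans.
One of these lacks any improper symmetry element and so occurs as an enantiomeric pair, giving 2 + 1 = 3 stereoisomers in total.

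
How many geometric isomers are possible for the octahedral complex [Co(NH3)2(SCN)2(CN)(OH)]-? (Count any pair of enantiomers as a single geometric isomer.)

6

An octahedron has six vertices in three trans pairs; every non-trans pair is cis.
There are 6 geometric isomers: NH3 cis, SCN trans; NH3 cis, SCN cis (3 arrangements, 2 chiral); NH3 trans, SCN trans; NH3 trans, SCN cis.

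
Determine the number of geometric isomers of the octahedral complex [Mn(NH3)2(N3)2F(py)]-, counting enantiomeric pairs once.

The six octahedral sites form three mutually perpendicular trans pairs.
Systematic placement gives 6 geometric isomers: NH3 cis, N3 cis (3 arrangements, 2 chiral); NH3 trans, N3 cis; NH3 cis, N3 trans; NH3 trans, N3 trans.

6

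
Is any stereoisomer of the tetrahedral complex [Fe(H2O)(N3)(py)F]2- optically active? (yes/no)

yes

In a tetrahedral complex all four positions are equivalent and every pair of ligands is adjacent — there is no cis/trans distinction.
Only one geometric arrangement is possible; it has no improper symmetry element, so it exists as a pair of enantiomers (2 stereoisomers).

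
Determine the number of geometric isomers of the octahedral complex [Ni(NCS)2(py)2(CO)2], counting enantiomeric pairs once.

5

The six octahedral sites form three mutually perpendicular trans pairs.
The distinct arrangements are (5 in all): NCS trans, py trans, CO trans; NCS cis, py cis, CO trans; NCS cis, py trans, CO cis; NCS cis, py cis, CO cis (chiral); NCS trans, py cis, CO cis.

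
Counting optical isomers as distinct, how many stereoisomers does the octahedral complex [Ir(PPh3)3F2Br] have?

The six octahedral sites form three mutually perpendicular trans pairs.
The distinct arrangements are (3 in all): PPh3 mer, F cis; PPh3 mer, F trans; PPh3 fac, F cis.
Each arrangement has an internal mirror plane or centre of symmetry, so none is chiral.

3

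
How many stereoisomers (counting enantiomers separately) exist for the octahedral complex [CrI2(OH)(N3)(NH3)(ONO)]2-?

The six octahedral sites form three mutually perpendicular trans pairs.
Systematic enumeration (placing each ligand type in turn and discarding arrangements equivalent by rotation or reflection) gives 9 geometric isomers.
Of these, 6 lack any improper symmetry element and so occur as enantiomeric pairs, giving 9 + 6 = 15 stereoisomers in total.

15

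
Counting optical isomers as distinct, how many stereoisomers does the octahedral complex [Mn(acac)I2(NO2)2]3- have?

4

In an octahedral complex each vertex has one trans partner and four cis neighbours.
Each acac is bidentate and must span two cis positions.
There are 3 geometric isomers: I trans, NO2 cis; I cis, NO2 cis (chiral); I cis, NO2 trans.
One of these lacks any improper symmetry element and so occurs as an enantiomeric pair, giving 3 + 1 = 4 stereoisomers in total.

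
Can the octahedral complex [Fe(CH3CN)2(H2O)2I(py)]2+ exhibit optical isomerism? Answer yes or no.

yes

The six octahedral sites form three mutually perpendicular trans pairs.
Systematic placement gives 6 geometric isomers: CH3CN trans, H2O trans; CH3CN trans, H2O cis; CH3CN cis, H2O cis (3 arrangements, 2 chiral); CH3CN cis, H2O trans.
Of these, 2 lack any improper symmetry element and so occur as enantiomeric pairs, giving 6 + 2 = 8 stereoisomers in total.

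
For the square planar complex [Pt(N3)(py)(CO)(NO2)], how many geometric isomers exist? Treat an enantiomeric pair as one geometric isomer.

3

A square has two trans pairs of vertices; adjacent vertices are cis.
Systematic placement gives 3 geometric isomers: (CO/NO2 trans, N3/py trans); (CO/py trans, N3/NO2 trans); (CO/N3 trans, NO2/py trans).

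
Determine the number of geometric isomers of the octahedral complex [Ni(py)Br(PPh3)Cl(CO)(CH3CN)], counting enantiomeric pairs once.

An octahedron has six vertices in three trans pairs; every non-trans pair is cis.
Placing the ligands in turn and identifying arrangements related by rotation or reflection leaves 15 distinct geometric isomers.

15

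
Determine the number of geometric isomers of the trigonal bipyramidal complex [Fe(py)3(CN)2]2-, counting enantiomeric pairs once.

3

Working through the distinct placements yields 3 geometric isomers: CN both axial; CN one axial, one equatorial; CN both equatorial.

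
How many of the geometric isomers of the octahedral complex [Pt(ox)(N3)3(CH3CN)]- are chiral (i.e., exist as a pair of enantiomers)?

0

The six octahedral sites form three mutually perpendicular trans pairs.
Each ox is bidentate and must span two cis positions.
Systematic placement gives 2 geometric isomers: N3 fac; N3 mer.
Each arrangement has an internal mirror plane or centre of symmetry, so none is chiral.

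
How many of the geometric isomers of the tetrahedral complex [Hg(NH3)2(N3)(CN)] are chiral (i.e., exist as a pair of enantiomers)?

In a tetrahedral complex all four positions are equivalent and every pair of ligands is adjacent — there is no cis/trans distinction.
Only one geometric arrangement is possible.

0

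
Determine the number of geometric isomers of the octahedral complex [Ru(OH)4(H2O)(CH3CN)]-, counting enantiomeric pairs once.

In an octahedral complex each vertex has one trans partner and four cis neighbours.
There are 2 geometric isomers: H2O and CH3CN mutually trans; H2O and CH3CN mutually cis.

2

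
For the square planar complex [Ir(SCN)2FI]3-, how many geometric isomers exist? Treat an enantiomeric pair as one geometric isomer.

In a square planar complex each vertex has one trans partner and two cis neighbours.
The distinct arrangements are (2 in all): SCN cis; SCN trans.

2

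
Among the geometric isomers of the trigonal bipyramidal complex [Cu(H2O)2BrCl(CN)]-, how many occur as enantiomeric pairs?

In a trigonal bipyramid the two axial positions differ from the three equatorial ones.
Exhaustive case analysis gives 7 geometric isomers.
Of these, 3 lack any improper symmetry element and so occur as enantiomeric pairs, giving 7 + 3 = 10 stereoisomers in total.

3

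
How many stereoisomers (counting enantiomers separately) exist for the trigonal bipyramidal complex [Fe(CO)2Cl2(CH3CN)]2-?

6

A trigonal bipyramid has two axial and three equatorial sites, which are chemically inequivalent.
Placing the ligands in turn and identifying arrangements related by rotation or reflection leaves 5 distinct geometric isomers.
One of these lacks any improper symmetry element and so occurs as an enantiomeric pair, giving 5 + 1 = 6 stereoisomers in total.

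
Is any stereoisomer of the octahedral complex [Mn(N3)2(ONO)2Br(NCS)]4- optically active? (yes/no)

yes

In an octahedral complex each vertex has one trans partner and four cis neighbours.
Working through the distinct placements yields 6 geometric isomers: N3 cis, ONO trans; N3 cis, ONO cis (3 arrangements, 2 chiral); N3 trans, ONO trans; N3 trans, ONO cis.
Of these, 2 lack any improper symmetry element and so occur as enantiomeric pairs, giving 6 + 2 = 8 stereoisomers in total.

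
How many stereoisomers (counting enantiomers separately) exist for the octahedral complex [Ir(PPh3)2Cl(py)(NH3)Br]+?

The six octahedral sites form three mutually perpendicular trans pairs.
Exhaustive case analysis gives 9 geometric isomers.
Of these, 6 lack any improper symmetry element and so occur as enantiomeric pairs, giving 9 + 6 = 15 stereoisomers in total.

15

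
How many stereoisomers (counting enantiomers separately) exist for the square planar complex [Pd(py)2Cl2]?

The distinct arrangements are (2 in all): py cis; py trans.
Each arrangement has an internal mirror plane or centre of symmetry, so none is chiral.

2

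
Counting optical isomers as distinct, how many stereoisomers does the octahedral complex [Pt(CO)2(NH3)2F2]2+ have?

There are 5 geometric isomers: CO trans, NH3 trans, F trans; CO trans, NH3 cis, F cis; CO cis, NH3 trans, F cis; CO cis, NH3 cis, F cis (chiral); CO cis, NH3 cis, F trans.
One of these lacks any improper symmetry element and so occurs as an enantiomeric pair, giving 5 + 1 = 6 stereoisomers in total.

6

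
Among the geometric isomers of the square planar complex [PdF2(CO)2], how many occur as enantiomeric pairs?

In a square planar complex each vertex has one trans partner and two cis neighbours.
Systematic placement gives 2 geometric isomers: F cis; F trans.
Each arrangement has an internal mirror plane or centre of symmetry, so none is chiral.

0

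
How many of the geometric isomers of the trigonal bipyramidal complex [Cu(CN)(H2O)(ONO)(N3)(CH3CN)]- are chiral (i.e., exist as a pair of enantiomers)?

In a trigonal bipyramid the two axial positions differ from the three equatorial ones.
Systematic enumeration (placing each ligand type in turn and discarding arrangements equivalent by rotation or reflection) gives 10 geometric isomers.
Of these, 10 lack any improper symmetry element and so occur as enantiomeric pairs, giving 10 + 10 = 20 stereoisomers in total.

10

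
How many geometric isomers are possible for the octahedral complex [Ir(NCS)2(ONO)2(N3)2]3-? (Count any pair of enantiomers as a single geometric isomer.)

5

An octahedron has six vertices in three trans pairs; every non-trans pair is cis.
Systematic placement gives 5 geometric isomers: NCS trans, ONO trans, N3 trans; NCS cis, ONO cis, N3 trans; NCS cis, ONO trans, N3 cis; NCS cis, ONO cis, N3 cis (chiral); NCS trans, ONO cis, N3 cis.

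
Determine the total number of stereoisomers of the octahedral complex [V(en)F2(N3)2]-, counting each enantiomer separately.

4

Each en is bidentate and must span two cis positions.
Working through the distinct placements yields 3 geometric isomers: F trans, N3 cis; F cis, N3 cis (chiral); F cis, N3 trans.
One of these lacks any improper symmetry element and so occurs as an enantiomeric pair, giving 3 + 1 = 4 stereoisomers in total.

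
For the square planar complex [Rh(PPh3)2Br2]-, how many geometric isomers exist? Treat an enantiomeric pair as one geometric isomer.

2

A square has two trans pairs of vertices; adjacent vertices are cis.
There are 2 geometric isomers: PPh3 cis; PPh3 trans.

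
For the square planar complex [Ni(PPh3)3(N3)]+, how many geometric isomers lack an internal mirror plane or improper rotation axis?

In a square planar complex each vertex has one trans partner and two cis neighbours.
Only one geometric arrangement is possible.

0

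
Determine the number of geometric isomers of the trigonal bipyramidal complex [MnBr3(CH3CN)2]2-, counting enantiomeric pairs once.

3

A trigonal bipyramid has two axial and three equatorial sites, which are chemically inequivalent.
The distinct arrangements are (3 in all): CH3CN both equatorial; CH3CN one axial, one equatorial; CH3CN both axial.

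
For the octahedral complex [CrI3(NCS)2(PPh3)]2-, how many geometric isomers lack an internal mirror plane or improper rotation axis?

0

An octahedron has six vertices in three trans pairs; every non-trans pair is cis.
Working through the distinct placements yields 3 geometric isomers: I mer, NCS cis; I mer, NCS trans; I fac, NCS cis.
Each arrangement has an internal mirror plane or centre of symmetry, so none is chiral.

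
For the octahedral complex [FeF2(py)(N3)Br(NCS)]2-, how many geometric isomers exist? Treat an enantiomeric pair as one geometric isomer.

Exhaustive case analysis gives 9 geometric isomers.

9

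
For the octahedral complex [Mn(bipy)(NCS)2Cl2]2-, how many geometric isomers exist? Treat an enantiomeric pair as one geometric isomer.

3

Each bipy is bidentate and must span two cis positions.
Working through the distinct placements yields 3 geometric isomers: NCS cis, Cl trans; NCS cis, Cl cis (chiral); NCS trans, Cl cis.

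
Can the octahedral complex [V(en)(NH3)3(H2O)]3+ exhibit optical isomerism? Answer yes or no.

An octahedron has six vertices in three trans pairs; every non-trans pair is cis.
Each en is bidentate and must span two cis positions.
Systematic placement gives 2 geometric isomers: NH3 fac; NH3 mer.
Each arrangement has an internal mirror plane or centre of symmetry, so none is chiral.

no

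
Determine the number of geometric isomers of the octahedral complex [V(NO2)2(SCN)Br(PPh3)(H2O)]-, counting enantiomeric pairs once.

The six octahedral sites form three mutually perpendicular trans pairs.
Systematic enumeration (placing each ligand type in turn and discarding arrangements equivalent by rotation or reflection) gives 9 geometric isomers.

9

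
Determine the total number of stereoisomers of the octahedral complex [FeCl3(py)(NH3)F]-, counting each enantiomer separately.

In an octahedral complex each vertex has one trans partner and four cis neighbours.
The distinct arrangements are (4 in all): Cl mer (3 arrangements); Cl fac (chiral).
One of these lacks any improper symmetry element and so occurs as an enantiomeric pair, giving 4 + 1 = 5 stereoisomers in total.

5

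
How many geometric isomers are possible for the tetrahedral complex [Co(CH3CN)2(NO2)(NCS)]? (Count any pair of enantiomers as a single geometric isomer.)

All four vertices of a tetrahedron are equivalent and mutually adjacent, so cis/trans isomerism cannot arise.
Only one geometric arrangement is possible.

1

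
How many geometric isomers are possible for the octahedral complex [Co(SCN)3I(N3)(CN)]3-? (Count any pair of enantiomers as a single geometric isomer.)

Working through the distinct placements yields 4 geometric isomers: SCN mer (3 arrangements); SCN fac (chiral).

4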